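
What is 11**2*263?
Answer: 31823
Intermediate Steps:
11**2*263 = 121*263 = 31823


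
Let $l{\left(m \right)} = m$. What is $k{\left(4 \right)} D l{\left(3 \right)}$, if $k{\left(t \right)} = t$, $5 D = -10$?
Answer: $-24$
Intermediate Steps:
$D = -2$ ($D = \frac{1}{5} \left(-10\right) = -2$)
$k{\left(4 \right)} D l{\left(3 \right)} = 4 \left(-2\right) 3 = \left(-8\right) 3 = -24$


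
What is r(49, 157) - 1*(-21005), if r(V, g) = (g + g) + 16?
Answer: 21335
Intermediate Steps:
r(V, g) = 16 + 2*g (r(V, g) = 2*g + 16 = 16 + 2*g)
r(49, 157) - 1*(-21005) = (16 + 2*157) - 1*(-21005) = (16 + 314) + 21005 = 330 + 21005 = 21335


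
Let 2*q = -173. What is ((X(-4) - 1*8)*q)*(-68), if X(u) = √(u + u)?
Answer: -47056 + 11764*I*√2 ≈ -47056.0 + 16637.0*I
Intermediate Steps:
X(u) = √2*√u (X(u) = √(2*u) = √2*√u)
q = -173/2 (q = (½)*(-173) = -173/2 ≈ -86.500)
((X(-4) - 1*8)*q)*(-68) = ((√2*√(-4) - 1*8)*(-173/2))*(-68) = ((√2*(2*I) - 8)*(-173/2))*(-68) = ((2*I*√2 - 8)*(-173/2))*(-68) = ((-8 + 2*I*√2)*(-173/2))*(-68) = (692 - 173*I*√2)*(-68) = -47056 + 11764*I*√2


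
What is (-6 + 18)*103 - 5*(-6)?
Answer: 1266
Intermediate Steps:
(-6 + 18)*103 - 5*(-6) = 12*103 + 30 = 1236 + 30 = 1266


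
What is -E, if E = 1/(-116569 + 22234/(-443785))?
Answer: 443785/51731595899 ≈ 8.5786e-6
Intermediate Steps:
E = -443785/51731595899 (E = 1/(-116569 + 22234*(-1/443785)) = 1/(-116569 - 22234/443785) = 1/(-51731595899/443785) = -443785/51731595899 ≈ -8.5786e-6)
-E = -1*(-443785/51731595899) = 443785/51731595899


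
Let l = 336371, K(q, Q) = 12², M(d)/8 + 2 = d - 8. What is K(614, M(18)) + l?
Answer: 336515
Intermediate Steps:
M(d) = -80 + 8*d (M(d) = -16 + 8*(d - 8) = -16 + 8*(-8 + d) = -16 + (-64 + 8*d) = -80 + 8*d)
K(q, Q) = 144
K(614, M(18)) + l = 144 + 336371 = 336515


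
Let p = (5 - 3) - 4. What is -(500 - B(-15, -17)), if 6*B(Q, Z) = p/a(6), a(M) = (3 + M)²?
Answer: -121501/243 ≈ -500.00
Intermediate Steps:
p = -2 (p = 2 - 4 = -2)
B(Q, Z) = -1/243 (B(Q, Z) = (-2/(3 + 6)²)/6 = (-2/(9²))/6 = (-2/81)/6 = (-2*1/81)/6 = (⅙)*(-2/81) = -1/243)
-(500 - B(-15, -17)) = -(500 - 1*(-1/243)) = -(500 + 1/243) = -1*121501/243 = -121501/243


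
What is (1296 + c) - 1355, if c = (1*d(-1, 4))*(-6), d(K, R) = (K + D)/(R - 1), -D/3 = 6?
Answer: -21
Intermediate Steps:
D = -18 (D = -3*6 = -18)
d(K, R) = (-18 + K)/(-1 + R) (d(K, R) = (K - 18)/(R - 1) = (-18 + K)/(-1 + R))
c = 38 (c = (1*((-18 - 1)/(-1 + 4)))*(-6) = (1*(-19/3))*(-6) = -19/3*(-6) = 38)
(1296 + c) - 1355 = (1296 + 38) - 1355 = 1334 - 1355 = -21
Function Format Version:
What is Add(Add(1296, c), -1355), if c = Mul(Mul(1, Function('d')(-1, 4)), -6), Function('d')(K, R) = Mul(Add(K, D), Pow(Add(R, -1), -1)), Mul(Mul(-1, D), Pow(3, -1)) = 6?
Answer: -21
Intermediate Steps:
D = -18 (D = Mul(-3, 6) = -18)
Function('d')(K, R) = Mul(Pow(Add(-1, R), -1), Add(-18, K)) (Function('d')(K, R) = Mul(Add(K, -18), Pow(Add(R, -1), -1)) = Mul(Add(-18, K), Pow(Add(-1, R), -1)) = Mul(Pow(Add(-1, R), -1), Add(-18, K)))
c = 38 (c = Mul(Mul(1, Mul(Pow(Add(-1, 4), -1), Add(-18, -1))), -6) = Mul(Mul(1, Mul(Pow(3, -1), -19)), -6) = Mul(Mul(1, Mul(Rational(1, 3), -19)), -6) = Mul(Mul(1, Rational(-19, 3)), -6) = Mul(Rational(-19, 3), -6) = 38)
Add(Add(1296, c), -1355) = Add(Add(1296, 38), -1355) = Add(1334, -1355) = -21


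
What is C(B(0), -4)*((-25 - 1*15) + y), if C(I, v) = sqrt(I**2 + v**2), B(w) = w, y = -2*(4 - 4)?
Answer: -160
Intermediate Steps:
y = 0 (y = -2*0 = 0)
C(B(0), -4)*((-25 - 1*15) + y) = sqrt(0**2 + (-4)**2)*((-25 - 1*15) + 0) = sqrt(0 + 16)*((-25 - 15) + 0) = sqrt(16)*(-40 + 0) = 4*(-40) = -160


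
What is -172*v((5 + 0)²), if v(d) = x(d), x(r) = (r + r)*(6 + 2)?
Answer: -68800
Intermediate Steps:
x(r) = 16*r (x(r) = (2*r)*8 = 16*r)
v(d) = 16*d
-172*v((5 + 0)²) = -2752*(5 + 0)² = -2752*5² = -2752*25 = -172*400 = -68800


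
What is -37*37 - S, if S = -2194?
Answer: 825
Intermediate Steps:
-37*37 - S = -37*37 - 1*(-2194) = -1369 + 2194 = 825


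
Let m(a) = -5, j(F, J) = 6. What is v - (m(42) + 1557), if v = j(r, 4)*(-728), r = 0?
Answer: -5920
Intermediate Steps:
v = -4368 (v = 6*(-728) = -4368)
v - (m(42) + 1557) = -4368 - (-5 + 1557) = -4368 - 1*1552 = -4368 - 1552 = -5920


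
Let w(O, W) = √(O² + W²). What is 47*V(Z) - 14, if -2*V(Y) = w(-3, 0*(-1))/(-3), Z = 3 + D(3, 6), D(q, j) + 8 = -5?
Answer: 19/2 ≈ 9.5000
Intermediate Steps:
D(q, j) = -13 (D(q, j) = -8 - 5 = -13)
Z = -10 (Z = 3 - 13 = -10)
V(Y) = ½ (V(Y) = -√((-3)² + (0*(-1))²)/(2*(-3)) = -√(9 + 0²)*(-1)/(2*3) = -√(9 + 0)*(-1)/(2*3) = -√9*(-1)/(2*3) = -3*(-1)/(2*3) = -½*(-1) = ½)
47*V(Z) - 14 = 47*(½) - 14 = 47/2 - 14 = 19/2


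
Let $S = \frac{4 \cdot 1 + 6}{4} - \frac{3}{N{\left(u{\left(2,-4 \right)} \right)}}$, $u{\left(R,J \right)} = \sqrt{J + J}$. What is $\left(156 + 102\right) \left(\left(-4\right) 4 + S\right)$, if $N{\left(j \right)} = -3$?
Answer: $-3225$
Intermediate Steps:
$u{\left(R,J \right)} = \sqrt{2} \sqrt{J}$ ($u{\left(R,J \right)} = \sqrt{2 J} = \sqrt{2} \sqrt{J}$)
$S = \frac{7}{2}$ ($S = \frac{4 \cdot 1 + 6}{4} - \frac{3}{-3} = \left(4 + 6\right) \frac{1}{4} - -1 = 10 \cdot \frac{1}{4} + 1 = \frac{5}{2} + 1 = \frac{7}{2} \approx 3.5$)
$\left(156 + 102\right) \left(\left(-4\right) 4 + S\right) = \left(156 + 102\right) \left(\left(-4\right) 4 + \frac{7}{2}\right) = 258 \left(-16 + \frac{7}{2}\right) = 258 \left(- \frac{25}{2}\right) = -3225$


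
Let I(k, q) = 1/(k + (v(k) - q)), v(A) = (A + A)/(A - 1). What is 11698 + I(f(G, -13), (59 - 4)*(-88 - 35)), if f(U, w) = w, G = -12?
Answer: 553046353/47277 ≈ 11698.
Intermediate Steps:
v(A) = 2*A/(-1 + A) (v(A) = (2*A)/(-1 + A) = 2*A/(-1 + A))
I(k, q) = 1/(k - q + 2*k/(-1 + k)) (I(k, q) = 1/(k + (2*k/(-1 + k) - q)) = 1/(k + (-q + 2*k/(-1 + k))) = 1/(k - q + 2*k/(-1 + k)))
11698 + I(f(G, -13), (59 - 4)*(-88 - 35)) = 11698 + (-1 - 13)/(2*(-13) + (-1 - 13)*(-13 - (59 - 4)*(-88 - 35))) = 11698 - 14/(-26 - 14*(-13 - 55*(-123))) = 11698 - 14/(-26 - 14*(-13 - 1*(-6765))) = 11698 - 14/(-26 - 14*(-13 + 6765)) = 11698 - 14/(-26 - 14*6752) = 11698 - 14/(-26 - 94528) = 11698 - 14/(-94554) = 11698 - 1/94554*(-14) = 11698 + 7/47277 = 553046353/47277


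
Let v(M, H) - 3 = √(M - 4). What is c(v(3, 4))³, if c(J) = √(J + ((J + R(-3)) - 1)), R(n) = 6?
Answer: (11 + 2*I)^(3/2) ≈ 36.032 + 9.9635*I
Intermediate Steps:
v(M, H) = 3 + √(-4 + M) (v(M, H) = 3 + √(M - 4) = 3 + √(-4 + M))
c(J) = √(5 + 2*J) (c(J) = √(J + ((J + 6) - 1)) = √(J + ((6 + J) - 1)) = √(J + (5 + J)) = √(5 + 2*J))
c(v(3, 4))³ = (√(5 + 2*(3 + √(-4 + 3))))³ = (√(5 + 2*(3 + √(-1))))³ = (√(5 + 2*(3 + I)))³ = (√(5 + (6 + 2*I)))³ = (√(11 + 2*I))³ = (11 + 2*I)^(3/2)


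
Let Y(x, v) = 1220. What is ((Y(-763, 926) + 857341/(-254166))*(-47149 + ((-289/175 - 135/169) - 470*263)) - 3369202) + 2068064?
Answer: -523817070875879863/2505653150 ≈ -2.0905e+8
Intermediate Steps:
((Y(-763, 926) + 857341/(-254166))*(-47149 + ((-289/175 - 135/169) - 470*263)) - 3369202) + 2068064 = ((1220 + 857341/(-254166))*(-47149 + ((-289/175 - 135/169) - 470*263)) - 3369202) + 2068064 = ((1220 + 857341*(-1/254166))*(-47149 + ((-289*1/175 - 135*1/169) - 123610)) - 3369202) + 2068064 = ((1220 - 857341/254166)*(-47149 + ((-289/175 - 135/169) - 123610)) - 3369202) + 2068064 = (309225179*(-47149 + (-72466/29575 - 123610))/254166 - 3369202) + 2068064 = (309225179*(-47149 - 3655838216/29575)/254166 - 3369202) + 2068064 = ((309225179/254166)*(-5050269891/29575) - 3369202) + 2068064 = (-520556870347595163/2505653150 - 3369202) + 2068064 = -528998921951881463/2505653150 + 2068064 = -523817070875879863/2505653150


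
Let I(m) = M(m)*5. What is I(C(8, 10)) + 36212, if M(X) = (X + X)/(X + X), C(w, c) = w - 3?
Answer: 36217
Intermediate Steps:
C(w, c) = -3 + w
M(X) = 1 (M(X) = (2*X)/((2*X)) = (2*X)*(1/(2*X)) = 1)
I(m) = 5 (I(m) = 1*5 = 5)
I(C(8, 10)) + 36212 = 5 + 36212 = 36217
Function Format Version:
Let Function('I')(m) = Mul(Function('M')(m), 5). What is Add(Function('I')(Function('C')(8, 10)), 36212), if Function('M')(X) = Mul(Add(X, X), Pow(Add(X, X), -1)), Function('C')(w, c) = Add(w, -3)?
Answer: 36217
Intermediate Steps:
Function('C')(w, c) = Add(-3, w)
Function('M')(X) = 1 (Function('M')(X) = Mul(Mul(2, X), Pow(Mul(2, X), -1)) = Mul(Mul(2, X), Mul(Rational(1, 2), Pow(X, -1))) = 1)
Function('I')(m) = 5 (Function('I')(m) = Mul(1, 5) = 5)
Add(Function('I')(Function('C')(8, 10)), 36212) = Add(5, 36212) = 36217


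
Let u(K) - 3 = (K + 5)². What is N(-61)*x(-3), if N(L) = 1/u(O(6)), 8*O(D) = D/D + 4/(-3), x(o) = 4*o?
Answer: -6912/15889 ≈ -0.43502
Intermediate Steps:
O(D) = -1/24 (O(D) = (D/D + 4/(-3))/8 = (1 + 4*(-⅓))/8 = (1 - 4/3)/8 = (⅛)*(-⅓) = -1/24)
u(K) = 3 + (5 + K)² (u(K) = 3 + (K + 5)² = 3 + (5 + K)²)
N(L) = 576/15889 (N(L) = 1/(3 + (5 - 1/24)²) = 1/(3 + (119/24)²) = 1/(3 + 14161/576) = 1/(15889/576) = 576/15889)
N(-61)*x(-3) = 576*(4*(-3))/15889 = (576/15889)*(-12) = -6912/15889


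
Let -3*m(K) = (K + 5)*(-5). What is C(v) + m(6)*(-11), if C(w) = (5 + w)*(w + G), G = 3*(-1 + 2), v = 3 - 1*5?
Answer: -596/3 ≈ -198.67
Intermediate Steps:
v = -2 (v = 3 - 5 = -2)
m(K) = 25/3 + 5*K/3 (m(K) = -(K + 5)*(-5)/3 = -(5 + K)*(-5)/3 = -(-25 - 5*K)/3 = 25/3 + 5*K/3)
G = 3 (G = 3*1 = 3)
C(w) = (3 + w)*(5 + w) (C(w) = (5 + w)*(w + 3) = (5 + w)*(3 + w) = (3 + w)*(5 + w))
C(v) + m(6)*(-11) = (15 + (-2)² + 8*(-2)) + (25/3 + (5/3)*6)*(-11) = (15 + 4 - 16) + (25/3 + 10)*(-11) = 3 + (55/3)*(-11) = 3 - 605/3 = -596/3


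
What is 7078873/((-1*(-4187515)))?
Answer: 7078873/4187515 ≈ 1.6905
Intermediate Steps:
7078873/((-1*(-4187515))) = 7078873/4187515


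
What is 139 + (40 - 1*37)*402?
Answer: 1345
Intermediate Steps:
139 + (40 - 1*37)*402 = 139 + (40 - 37)*402 = 139 + 3*402 = 139 + 1206 = 1345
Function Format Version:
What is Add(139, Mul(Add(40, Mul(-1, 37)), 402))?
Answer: 1345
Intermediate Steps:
Add(139, Mul(Add(40, Mul(-1, 37)), 402)) = Add(139, Mul(Add(40, -37), 402)) = Add(139, Mul(3, 402)) = Add(139, 1206) = 1345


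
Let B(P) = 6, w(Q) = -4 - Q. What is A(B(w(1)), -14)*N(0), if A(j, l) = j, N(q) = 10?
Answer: 60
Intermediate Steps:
A(B(w(1)), -14)*N(0) = 6*10 = 60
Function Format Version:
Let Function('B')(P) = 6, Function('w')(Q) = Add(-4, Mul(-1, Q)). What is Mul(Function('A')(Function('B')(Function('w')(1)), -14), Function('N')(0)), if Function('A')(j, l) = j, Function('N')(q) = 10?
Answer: 60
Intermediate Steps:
Mul(Function('A')(Function('B')(Function('w')(1)), -14), Function('N')(0)) = Mul(6, 10) = 60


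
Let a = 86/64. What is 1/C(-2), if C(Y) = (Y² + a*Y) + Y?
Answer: -16/11 ≈ -1.4545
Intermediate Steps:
a = 43/32 (a = 86*(1/64) = 43/32 ≈ 1.3438)
C(Y) = Y² + 75*Y/32 (C(Y) = (Y² + 43*Y/32) + Y = Y² + 75*Y/32)
1/C(-2) = 1/((1/32)*(-2)*(75 + 32*(-2))) = 1/((1/32)*(-2)*(75 - 64)) = 1/((1/32)*(-2)*11) = 1/(-11/16) = -16/11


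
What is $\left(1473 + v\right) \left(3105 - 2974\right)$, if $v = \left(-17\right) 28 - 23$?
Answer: $127594$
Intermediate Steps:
$v = -499$ ($v = -476 - 23 = -499$)
$\left(1473 + v\right) \left(3105 - 2974\right) = \left(1473 - 499\right) \left(3105 - 2974\right) = 974 \cdot 131 = 127594$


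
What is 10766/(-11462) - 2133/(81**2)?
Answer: -1760818/1392633 ≈ -1.2644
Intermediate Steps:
10766/(-11462) - 2133/(81**2) = 10766*(-1/11462) - 2133/6561 = -5383/5731 - 2133*1/6561 = -5383/5731 - 79/243 = -1760818/1392633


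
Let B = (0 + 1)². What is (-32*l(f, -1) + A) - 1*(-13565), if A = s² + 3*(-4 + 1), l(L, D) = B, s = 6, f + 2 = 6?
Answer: 13560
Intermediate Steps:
f = 4 (f = -2 + 6 = 4)
B = 1 (B = 1² = 1)
l(L, D) = 1
A = 27 (A = 6² + 3*(-4 + 1) = 36 + 3*(-3) = 36 - 9 = 27)
(-32*l(f, -1) + A) - 1*(-13565) = (-32*1 + 27) - 1*(-13565) = (-32 + 27) + 13565 = -5 + 13565 = 13560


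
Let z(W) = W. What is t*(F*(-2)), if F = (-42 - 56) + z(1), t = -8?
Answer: -1552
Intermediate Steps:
F = -97 (F = (-42 - 56) + 1 = -98 + 1 = -97)
t*(F*(-2)) = -(-776)*(-2) = -8*194 = -1552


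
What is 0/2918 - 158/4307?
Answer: -158/4307 ≈ -0.036684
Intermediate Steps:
0/2918 - 158/4307 = 0*(1/2918) - 158*1/4307 = 0 - 158/4307 = -158/4307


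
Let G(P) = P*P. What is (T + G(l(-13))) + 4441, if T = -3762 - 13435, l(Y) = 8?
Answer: -12692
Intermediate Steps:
T = -17197
G(P) = P²
(T + G(l(-13))) + 4441 = (-17197 + 8²) + 4441 = (-17197 + 64) + 4441 = -17133 + 4441 = -12692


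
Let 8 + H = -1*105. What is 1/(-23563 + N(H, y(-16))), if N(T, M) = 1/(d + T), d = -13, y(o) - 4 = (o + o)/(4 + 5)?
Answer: -126/2968939 ≈ -4.2439e-5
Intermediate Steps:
y(o) = 4 + 2*o/9 (y(o) = 4 + (o + o)/(4 + 5) = 4 + (2*o)/9 = 4 + (2*o)*(⅑) = 4 + 2*o/9)
H = -113 (H = -8 - 1*105 = -8 - 105 = -113)
N(T, M) = 1/(-13 + T)
1/(-23563 + N(H, y(-16))) = 1/(-23563 + 1/(-13 - 113)) = 1/(-23563 + 1/(-126)) = 1/(-23563 - 1/126) = 1/(-2968939/126) = -126/2968939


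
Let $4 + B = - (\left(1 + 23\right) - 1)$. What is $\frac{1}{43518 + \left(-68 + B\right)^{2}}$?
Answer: $\frac{1}{52543} \approx 1.9032 \cdot 10^{-5}$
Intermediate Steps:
$B = -27$ ($B = -4 - \left(\left(1 + 23\right) - 1\right) = -4 - \left(24 - 1\right) = -4 - 23 = -27$)
$\frac{1}{43518 + \left(-68 + B\right)^{2}} = \frac{1}{43518 + \left(-68 - 27\right)^{2}} = \frac{1}{43518 + \left(-95\right)^{2}} = \frac{1}{43518 + 9025} = \frac{1}{52543}$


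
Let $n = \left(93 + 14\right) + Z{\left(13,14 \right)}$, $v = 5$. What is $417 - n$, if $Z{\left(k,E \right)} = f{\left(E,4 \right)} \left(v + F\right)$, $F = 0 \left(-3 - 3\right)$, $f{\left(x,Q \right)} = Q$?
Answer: $290$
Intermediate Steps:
$F = 0$ ($F = 0 \left(-6\right) = 0$)
$Z{\left(k,E \right)} = 20$ ($Z{\left(k,E \right)} = 4 \left(5 + 0\right) = 4 \cdot 5 = 20$)
$n = 127$ ($n = \left(93 + 14\right) + 20 = 107 + 20 = 127$)
$417 - n = 417 - 127 = 290$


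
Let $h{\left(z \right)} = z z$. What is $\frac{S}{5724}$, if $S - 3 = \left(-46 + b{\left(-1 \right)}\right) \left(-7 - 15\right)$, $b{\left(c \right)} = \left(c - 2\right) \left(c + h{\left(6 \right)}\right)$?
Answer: $\frac{3325}{5724} \approx 0.58089$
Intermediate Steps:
$h{\left(z \right)} = z^{2}$
$b{\left(c \right)} = \left(-2 + c\right) \left(36 + c\right)$ ($b{\left(c \right)} = \left(c - 2\right) \left(c + 6^{2}\right) = \left(-2 + c\right) \left(c + 36\right) = \left(-2 + c\right) \left(36 + c\right)$)
$S = 3325$ ($S = 3 + \left(-46 + \left(-72 + \left(-1\right)^{2} + 34 \left(-1\right)\right)\right) \left(-7 - 15\right) = 3 + \left(-46 - 105\right) \left(-22\right) = 3 - -3322 = 3 + 3322 = 3325$)
$\frac{S}{5724} = \frac{3325}{5724}$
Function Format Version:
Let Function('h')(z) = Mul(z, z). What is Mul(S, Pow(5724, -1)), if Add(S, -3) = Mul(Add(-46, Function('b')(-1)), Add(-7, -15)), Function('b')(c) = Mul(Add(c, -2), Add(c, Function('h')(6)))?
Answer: Rational(3325, 5724) ≈ 0.58089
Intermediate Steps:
Function('h')(z) = Pow(z, 2)
Function('b')(c) = Mul(Add(-2, c), Add(36, c)) (Function('b')(c) = Mul(Add(c, -2), Add(c, Pow(6, 2))) = Mul(Add(-2, c), Add(c, 36)) = Mul(Add(-2, c), Add(36, c)))
S = 3325 (S = Add(3, Mul(Add(-46, Add(-72, Pow(-1, 2), Mul(34, -1))), Add(-7, -15))) = Add(3, Mul(Add(-46, Add(-72, 1, -34)), -22)) = Add(3, Mul(Add(-46, -105), -22)) = Add(3, Mul(-151, -22)) = Add(3, 3322) = 3325)
Mul(S, Pow(5724, -1)) = Mul(3325, Pow(5724, -1)) = Mul(3325, Rational(1, 5724)) = Rational(3325, 5724)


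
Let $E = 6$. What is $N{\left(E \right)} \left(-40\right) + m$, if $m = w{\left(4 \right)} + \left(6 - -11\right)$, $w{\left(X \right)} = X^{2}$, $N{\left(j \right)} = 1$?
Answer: $-7$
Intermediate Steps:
$m = 33$ ($m = 4^{2} + \left(6 - -11\right) = 16 + \left(6 + 11\right) = 16 + 17 = 33$)
$N{\left(E \right)} \left(-40\right) + m = 1 \left(-40\right) + 33 = -40 + 33 = -7$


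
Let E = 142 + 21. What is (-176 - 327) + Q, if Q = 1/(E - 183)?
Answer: -10061/20 ≈ -503.05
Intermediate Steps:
E = 163
Q = -1/20 (Q = 1/(163 - 183) = 1/(-20) = -1/20 ≈ -0.050000)
(-176 - 327) + Q = (-176 - 327) - 1/20 = -503 - 1/20 = -10061/20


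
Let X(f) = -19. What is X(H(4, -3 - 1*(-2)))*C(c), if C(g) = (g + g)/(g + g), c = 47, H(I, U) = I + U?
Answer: -19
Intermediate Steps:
C(g) = 1 (C(g) = (2*g)/((2*g)) = (2*g)*(1/(2*g)) = 1)
X(H(4, -3 - 1*(-2)))*C(c) = -19*1 = -19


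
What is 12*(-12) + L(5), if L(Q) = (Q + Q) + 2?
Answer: -132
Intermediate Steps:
L(Q) = 2 + 2*Q (L(Q) = 2*Q + 2 = 2 + 2*Q)
12*(-12) + L(5) = 12*(-12) + (2 + 2*5) = -144 + (2 + 10) = -144 + 12 = -132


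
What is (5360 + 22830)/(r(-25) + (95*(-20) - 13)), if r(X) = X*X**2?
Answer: -14095/8769 ≈ -1.6074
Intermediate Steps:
r(X) = X**3
(5360 + 22830)/(r(-25) + (95*(-20) - 13)) = (5360 + 22830)/((-25)**3 + (95*(-20) - 13)) = 28190/(-15625 + (-1900 - 13)) = 28190/(-15625 - 1913) = 28190/(-17538) = 28190*(-1/17538) = -14095/8769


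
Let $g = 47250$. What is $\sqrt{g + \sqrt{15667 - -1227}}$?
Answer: $\sqrt{47250 + \sqrt{16894}} \approx 217.67$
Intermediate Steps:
$\sqrt{g + \sqrt{15667 - -1227}} = \sqrt{47250 + \sqrt{15667 - -1227}} = \sqrt{47250 + \sqrt{15667 + \left(-10901 + 12128\right)}} = \sqrt{47250 + \sqrt{15667 + 1227}} = \sqrt{47250 + \sqrt{16894}}$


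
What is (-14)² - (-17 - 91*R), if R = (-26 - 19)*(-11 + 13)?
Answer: -7977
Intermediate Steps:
R = -90 (R = -45*2 = -90)
(-14)² - (-17 - 91*R) = (-14)² - (-17 - 91*(-90)) = 196 - (-17 + 8190) = 196 - 1*8173 = 196 - 8173 = -7977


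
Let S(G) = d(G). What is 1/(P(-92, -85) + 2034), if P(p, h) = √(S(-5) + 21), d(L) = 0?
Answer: 678/1379045 - √21/4137135 ≈ 0.00049054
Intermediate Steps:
S(G) = 0
P(p, h) = √21 (P(p, h) = √(0 + 21) = √21)
1/(P(-92, -85) + 2034) = 1/(√21 + 2034) = 1/(2034 + √21)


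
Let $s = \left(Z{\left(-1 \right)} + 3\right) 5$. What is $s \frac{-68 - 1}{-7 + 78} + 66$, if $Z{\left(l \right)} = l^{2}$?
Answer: $\frac{3306}{71} \approx 46.563$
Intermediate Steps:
$s = 20$ ($s = \left(\left(-1\right)^{2} + 3\right) 5 = \left(1 + 3\right) 5 = 4 \cdot 5 = 20$)
$s \frac{-68 - 1}{-7 + 78} + 66 = 20 \frac{-68 - 1}{-7 + 78} + 66 = 20 \left(- \frac{69}{71}\right) + 66 = - \frac{1380}{71} + 66 = \frac{3306}{71}$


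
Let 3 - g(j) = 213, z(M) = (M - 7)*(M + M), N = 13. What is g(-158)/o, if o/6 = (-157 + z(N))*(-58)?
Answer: -35/58 ≈ -0.60345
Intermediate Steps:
z(M) = 2*M*(-7 + M) (z(M) = (-7 + M)*(2*M) = 2*M*(-7 + M))
g(j) = -210 (g(j) = 3 - 1*213 = 3 - 213 = -210)
o = 348 (o = 6*((-157 + 2*13*(-7 + 13))*(-58)) = 6*((-157 + 2*13*6)*(-58)) = 6*((-157 + 156)*(-58)) = 6*(-1*(-58)) = 6*58 = 348)
g(-158)/o = -210/348 = -210*1/348 = -35/58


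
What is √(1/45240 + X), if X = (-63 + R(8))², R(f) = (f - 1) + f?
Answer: √1178874788910/22620 ≈ 48.000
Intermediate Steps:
R(f) = -1 + 2*f (R(f) = (-1 + f) + f = -1 + 2*f)
X = 2304 (X = (-63 + (-1 + 2*8))² = (-63 + (-1 + 16))² = (-63 + 15)² = (-48)² = 2304)
√(1/45240 + X) = √(1/45240 + 2304) = √(104232961/45240) = √1178874788910/22620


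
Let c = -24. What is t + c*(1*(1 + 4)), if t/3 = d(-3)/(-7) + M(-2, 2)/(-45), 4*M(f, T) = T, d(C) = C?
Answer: -24937/210 ≈ -118.75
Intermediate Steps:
M(f, T) = T/4
t = 263/210 (t = 3*(-3/(-7) + ((¼)*2)/(-45)) = 3*(-3*(-⅐) + (½)*(-1/45)) = 3*(3/7 - 1/90) = 3*(263/630) = 263/210 ≈ 1.2524)
t + c*(1*(1 + 4)) = 263/210 - 24*(1 + 4) = 263/210 - 24*5 = 263/210 - 120 = -24937/210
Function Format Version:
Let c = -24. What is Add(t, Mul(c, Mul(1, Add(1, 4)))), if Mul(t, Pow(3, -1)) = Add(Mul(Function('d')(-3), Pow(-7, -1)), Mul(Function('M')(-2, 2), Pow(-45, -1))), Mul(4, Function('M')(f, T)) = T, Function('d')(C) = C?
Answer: Rational(-24937, 210) ≈ -118.75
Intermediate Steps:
Function('M')(f, T) = Mul(Rational(1, 4), T)
t = Rational(263, 210) (t = Mul(3, Add(Mul(-3, Pow(-7, -1)), Mul(Mul(Rational(1, 4), 2), Pow(-45, -1)))) = Mul(3, Add(Mul(-3, Rational(-1, 7)), Mul(Rational(1, 2), Rational(-1, 45)))) = Mul(3, Add(Rational(3, 7), Rational(-1, 90))) = Mul(3, Rational(263, 630)) = Rational(263, 210) ≈ 1.2524)
Add(t, Mul(c, Mul(1, Add(1, 4)))) = Add(Rational(263, 210), Mul(-24, Mul(1, Add(1, 4)))) = Add(Rational(263, 210), Mul(-24, Mul(1, 5))) = Add(Rational(263, 210), Mul(-24, 5)) = Add(Rational(263, 210), -120) = Rational(-24937, 210)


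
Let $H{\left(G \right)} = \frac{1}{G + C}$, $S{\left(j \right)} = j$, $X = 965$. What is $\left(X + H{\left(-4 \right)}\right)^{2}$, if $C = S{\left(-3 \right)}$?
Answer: $\frac{45616516}{49} \approx 9.3095 \cdot 10^{5}$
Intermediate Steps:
$C = -3$
$H{\left(G \right)} = \frac{1}{-3 + G}$ ($H{\left(G \right)} = \frac{1}{G - 3} = \frac{1}{-3 + G}$)
$\left(X + H{\left(-4 \right)}\right)^{2} = \left(965 + \frac{1}{-3 - 4}\right)^{2} = \left(965 + \frac{1}{-7}\right)^{2} = \left(965 - \frac{1}{7}\right)^{2} = \left(\frac{6754}{7}\right)^{2} = \frac{45616516}{49}$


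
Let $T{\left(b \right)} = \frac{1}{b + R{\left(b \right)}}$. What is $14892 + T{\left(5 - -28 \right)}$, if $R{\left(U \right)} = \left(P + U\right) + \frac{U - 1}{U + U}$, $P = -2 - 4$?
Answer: $\frac{29724465}{1996} \approx 14892.0$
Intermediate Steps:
$P = -6$ ($P = -2 - 4 = -6$)
$R{\left(U \right)} = -6 + U + \frac{-1 + U}{2 U}$ ($R{\left(U \right)} = \left(-6 + U\right) + \frac{U - 1}{U + U} = \left(-6 + U\right) + \frac{-1 + U}{2 U} = -6 + U + \frac{-1 + U}{2 U}$)
$T{\left(b \right)} = \frac{1}{- \frac{11}{2} + 2 b - \frac{1}{2 b}}$ ($T{\left(b \right)} = \frac{1}{b - \left(\frac{11}{2} + \frac{1}{2 b} - b\right)} = \frac{1}{- \frac{11}{2} + 2 b - \frac{1}{2 b}}$)
$14892 + T{\left(5 - -28 \right)} = 14892 + \frac{2 \left(5 - -28\right)}{-1 - 11 \left(5 - -28\right) + 4 \left(5 - -28\right)^{2}} = 14892 + \frac{2 \left(5 + 28\right)}{-1 - 11 \left(5 + 28\right) + 4 \left(5 + 28\right)^{2}} = 14892 + 2 \cdot 33 \frac{1}{-1 - 363 + 4 \cdot 33^{2}} = 14892 + 2 \cdot 33 \frac{1}{-1 - 363 + 4 \cdot 1089} = 14892 + 2 \cdot 33 \frac{1}{-1 - 363 + 4356} = 14892 + 2 \cdot 33 \cdot \frac{1}{3992} = 14892 + \frac{33}{1996} = \frac{29724465}{1996}$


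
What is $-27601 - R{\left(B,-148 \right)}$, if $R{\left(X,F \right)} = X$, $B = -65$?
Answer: $-27536$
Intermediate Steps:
$-27601 - R{\left(B,-148 \right)} = -27601 - -65 = -27601 + 65 = -27536$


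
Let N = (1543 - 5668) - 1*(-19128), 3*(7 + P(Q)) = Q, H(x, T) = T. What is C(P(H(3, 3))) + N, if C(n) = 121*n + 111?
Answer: 14388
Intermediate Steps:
P(Q) = -7 + Q/3
N = 15003 (N = -4125 + 19128 = 15003)
C(n) = 111 + 121*n
C(P(H(3, 3))) + N = (111 + 121*(-7 + (1/3)*3)) + 15003 = (111 + 121*(-7 + 1)) + 15003 = (111 + 121*(-6)) + 15003 = (111 - 726) + 15003 = -615 + 15003 = 14388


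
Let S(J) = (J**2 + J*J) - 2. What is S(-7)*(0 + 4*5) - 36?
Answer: 1884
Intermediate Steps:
S(J) = -2 + 2*J**2 (S(J) = (J**2 + J**2) - 2 = 2*J**2 - 2 = -2 + 2*J**2)
S(-7)*(0 + 4*5) - 36 = (-2 + 2*(-7)**2)*(0 + 4*5) - 36 = (-2 + 2*49)*(0 + 20) - 36 = (-2 + 98)*20 - 36 = 96*20 - 36 = 1920 - 36 = 1884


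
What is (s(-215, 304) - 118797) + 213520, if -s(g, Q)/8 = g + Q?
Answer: 94011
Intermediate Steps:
s(g, Q) = -8*Q - 8*g (s(g, Q) = -8*(g + Q) = -8*(Q + g) = -8*Q - 8*g)
(s(-215, 304) - 118797) + 213520 = ((-8*304 - 8*(-215)) - 118797) + 213520 = ((-2432 + 1720) - 118797) + 213520 = (-712 - 118797) + 213520 = -119509 + 213520 = 94011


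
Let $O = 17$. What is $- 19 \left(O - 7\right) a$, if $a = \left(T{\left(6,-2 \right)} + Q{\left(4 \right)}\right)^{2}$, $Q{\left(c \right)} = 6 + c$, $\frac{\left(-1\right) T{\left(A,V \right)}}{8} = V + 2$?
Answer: $-19000$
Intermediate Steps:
$T{\left(A,V \right)} = -16 - 8 V$ ($T{\left(A,V \right)} = - 8 \left(V + 2\right) = - 8 \left(2 + V\right) = -16 - 8 V$)
$a = 100$ ($a = \left(\left(-16 - -16\right) + \left(6 + 4\right)\right)^{2} = \left(\left(-16 + 16\right) + 10\right)^{2} = \left(0 + 10\right)^{2} = 10^{2} = 100$)
$- 19 \left(O - 7\right) a = - 19 \left(17 - 7\right) 100 = \left(-19\right) 10 \cdot 100 = \left(-190\right) 100 = -19000$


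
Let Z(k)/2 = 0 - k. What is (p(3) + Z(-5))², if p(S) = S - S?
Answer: 100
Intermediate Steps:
Z(k) = -2*k (Z(k) = 2*(0 - k) = 2*(-k) = -2*k)
p(S) = 0
(p(3) + Z(-5))² = (0 - 2*(-5))² = (0 + 10)² = 10² = 100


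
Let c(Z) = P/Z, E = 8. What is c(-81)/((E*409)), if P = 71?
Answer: -71/265032 ≈ -0.00026789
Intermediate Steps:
c(Z) = 71/Z
c(-81)/((E*409)) = (71/(-81))/((8*409)) = (71*(-1/81))/3272 = -71/81*1/3272 = -71/265032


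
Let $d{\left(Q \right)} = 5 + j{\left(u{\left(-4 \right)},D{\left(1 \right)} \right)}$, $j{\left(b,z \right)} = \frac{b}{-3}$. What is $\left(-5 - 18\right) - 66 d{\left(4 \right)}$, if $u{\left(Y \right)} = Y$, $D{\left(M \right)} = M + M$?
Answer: $-441$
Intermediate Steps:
$D{\left(M \right)} = 2 M$
$j{\left(b,z \right)} = - \frac{b}{3}$ ($j{\left(b,z \right)} = b \left(- \frac{1}{3}\right) = - \frac{b}{3}$)
$d{\left(Q \right)} = \frac{19}{3}$ ($d{\left(Q \right)} = 5 - - \frac{4}{3} = 5 + \frac{4}{3} = \frac{19}{3}$)
$\left(-5 - 18\right) - 66 d{\left(4 \right)} = \left(-5 - 18\right) - 418 = -23 - 418 = -441$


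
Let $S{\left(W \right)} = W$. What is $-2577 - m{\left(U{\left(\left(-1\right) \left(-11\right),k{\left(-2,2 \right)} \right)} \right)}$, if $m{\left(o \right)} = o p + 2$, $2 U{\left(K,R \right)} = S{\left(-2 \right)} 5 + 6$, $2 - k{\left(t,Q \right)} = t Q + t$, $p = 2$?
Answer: $-2575$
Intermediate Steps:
$k{\left(t,Q \right)} = 2 - t - Q t$ ($k{\left(t,Q \right)} = 2 - \left(t Q + t\right) = 2 - \left(Q t + t\right) = 2 - \left(t + Q t\right) = 2 - t - Q t$)
$U{\left(K,R \right)} = -2$ ($U{\left(K,R \right)} = \frac{\left(-2\right) 5 + 6}{2} = \frac{-10 + 6}{2} = \frac{1}{2} \left(-4\right) = -2$)
$m{\left(o \right)} = 2 + 2 o$ ($m{\left(o \right)} = o 2 + 2 = 2 o + 2 = 2 + 2 o$)
$-2577 - m{\left(U{\left(\left(-1\right) \left(-11\right),k{\left(-2,2 \right)} \right)} \right)} = -2577 - \left(2 + 2 \left(-2\right)\right) = -2577 - \left(2 - 4\right) = -2577 - -2 = -2577 + 2 = -2575$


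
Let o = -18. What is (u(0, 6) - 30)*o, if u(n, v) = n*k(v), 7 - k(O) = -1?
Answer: 540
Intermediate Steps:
k(O) = 8 (k(O) = 7 - 1*(-1) = 7 + 1 = 8)
u(n, v) = 8*n (u(n, v) = n*8 = 8*n)
(u(0, 6) - 30)*o = (8*0 - 30)*(-18) = (0 - 30)*(-18) = -30*(-18) = 540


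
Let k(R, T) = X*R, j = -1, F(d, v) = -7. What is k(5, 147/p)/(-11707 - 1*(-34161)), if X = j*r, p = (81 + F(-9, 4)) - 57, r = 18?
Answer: -45/11227 ≈ -0.0040082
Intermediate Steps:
p = 17 (p = (81 - 7) - 57 = 74 - 57 = 17)
X = -18 (X = -1*18 = -18)
k(R, T) = -18*R
k(5, 147/p)/(-11707 - 1*(-34161)) = (-18*5)/(-11707 - 1*(-34161)) = -90/(-11707 + 34161) = -90/22454 = -90*1/22454 = -45/11227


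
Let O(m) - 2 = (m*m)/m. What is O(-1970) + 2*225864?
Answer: 449760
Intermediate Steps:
O(m) = 2 + m (O(m) = 2 + (m*m)/m = 2 + m²/m = 2 + m)
O(-1970) + 2*225864 = (2 - 1970) + 2*225864 = -1968 + 451728 = 449760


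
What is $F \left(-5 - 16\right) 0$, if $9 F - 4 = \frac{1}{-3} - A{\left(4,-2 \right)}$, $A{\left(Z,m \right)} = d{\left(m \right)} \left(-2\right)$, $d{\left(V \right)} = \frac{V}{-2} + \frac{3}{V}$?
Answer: $0$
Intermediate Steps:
$d{\left(V \right)} = \frac{3}{V} - \frac{V}{2}$ ($d{\left(V \right)} = V \left(- \frac{1}{2}\right) + \frac{3}{V} = - \frac{V}{2} + \frac{3}{V} = \frac{3}{V} - \frac{V}{2}$)
$A{\left(Z,m \right)} = m - \frac{6}{m}$ ($A{\left(Z,m \right)} = \left(\frac{3}{m} - \frac{m}{2}\right) \left(-2\right) = m - \frac{6}{m}$)
$F = \frac{8}{27}$ ($F = \frac{4}{9} + \frac{\frac{1}{-3} - \left(-2 - \frac{6}{-2}\right)}{9} = \frac{4}{9} + \frac{- \frac{1}{3} - \left(-2 - -3\right)}{9} = \frac{4}{9} + \frac{- \frac{1}{3} - \left(-2 + 3\right)}{9} = \frac{4}{9} + \frac{- \frac{1}{3} - 1}{9} = \frac{4}{9} + \frac{1}{9} \left(- \frac{4}{3}\right) = \frac{4}{9} - \frac{4}{27} = \frac{8}{27} \approx 0.2963$)
$F \left(-5 - 16\right) 0 = \frac{8 \left(-5 - 16\right)}{27} \cdot 0 = \frac{8}{27} \left(-21\right) 0 = \left(- \frac{56}{9}\right) 0 = 0$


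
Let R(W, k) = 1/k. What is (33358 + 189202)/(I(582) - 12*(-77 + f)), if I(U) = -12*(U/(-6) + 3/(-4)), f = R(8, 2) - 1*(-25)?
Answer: 222560/1791 ≈ 124.27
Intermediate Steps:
f = 51/2 (f = 1/2 - 1*(-25) = ½ + 25 = 51/2 ≈ 25.500)
I(U) = 9 + 2*U (I(U) = -12*(U*(-⅙) + 3*(-¼)) = -12*(-U/6 - ¾) = -12*(-¾ - U/6) = 9 + 2*U)
(33358 + 189202)/(I(582) - 12*(-77 + f)) = (33358 + 189202)/((9 + 2*582) - 12*(-77 + 51/2)) = 222560/((9 + 1164) - 12*(-103/2)) = 222560/(1173 + 618) = 222560/1791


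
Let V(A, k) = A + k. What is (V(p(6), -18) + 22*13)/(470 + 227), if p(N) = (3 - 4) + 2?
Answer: 269/697 ≈ 0.38594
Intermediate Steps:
p(N) = 1 (p(N) = -1 + 2 = 1)
(V(p(6), -18) + 22*13)/(470 + 227) = ((1 - 18) + 22*13)/(470 + 227) = (-17 + 286)/697 = 269*(1/697) = 269/697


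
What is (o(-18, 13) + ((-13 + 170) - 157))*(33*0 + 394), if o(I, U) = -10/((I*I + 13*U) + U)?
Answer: -1970/253 ≈ -7.7866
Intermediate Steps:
o(I, U) = -10/(I² + 14*U) (o(I, U) = -10/((I² + 13*U) + U) = -10/(I² + 14*U))
(o(-18, 13) + ((-13 + 170) - 157))*(33*0 + 394) = (-10/((-18)² + 14*13) + ((-13 + 170) - 157))*(33*0 + 394) = (-10/(324 + 182) + (157 - 157))*(0 + 394) = (-10/506 + 0)*394 = (-10*1/506 + 0)*394 = (-5/253 + 0)*394 = -5/253*394 = -1970/253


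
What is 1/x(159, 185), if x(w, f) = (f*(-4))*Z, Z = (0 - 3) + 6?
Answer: -1/2220 ≈ -0.00045045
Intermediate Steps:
Z = 3 (Z = -3 + 6 = 3)
x(w, f) = -12*f (x(w, f) = (f*(-4))*3 = -4*f*3 = -12*f)
1/x(159, 185) = 1/(-12*185) = 1/(-2220) = -1/2220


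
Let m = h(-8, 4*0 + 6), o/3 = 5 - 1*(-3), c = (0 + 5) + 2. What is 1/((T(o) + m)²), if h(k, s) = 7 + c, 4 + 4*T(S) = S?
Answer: 1/361 ≈ 0.0027701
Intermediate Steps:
c = 7 (c = 5 + 2 = 7)
o = 24 (o = 3*(5 - 1*(-3)) = 3*(5 + 3) = 3*8 = 24)
T(S) = -1 + S/4
h(k, s) = 14 (h(k, s) = 7 + 7 = 14)
m = 14
1/((T(o) + m)²) = 1/(((-1 + (¼)*24) + 14)²) = 1/(((-1 + 6) + 14)²) = 1/((5 + 14)²) = 1/(19²) = 1/361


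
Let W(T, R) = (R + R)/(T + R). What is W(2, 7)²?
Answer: 196/81 ≈ 2.4198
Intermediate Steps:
W(T, R) = 2*R/(R + T) (W(T, R) = (2*R)/(R + T) = 2*R/(R + T))
W(2, 7)² = (2*7/(7 + 2))² = (2*7/9)² = (2*7*(⅑))² = (14/9)² = 196/81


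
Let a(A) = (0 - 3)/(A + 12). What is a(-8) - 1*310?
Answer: -1243/4 ≈ -310.75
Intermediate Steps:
a(A) = -3/(12 + A)
a(-8) - 1*310 = -3/(12 - 8) - 1*310 = -3/4 - 310 = -3*¼ - 310 = -¾ - 310 = -1243/4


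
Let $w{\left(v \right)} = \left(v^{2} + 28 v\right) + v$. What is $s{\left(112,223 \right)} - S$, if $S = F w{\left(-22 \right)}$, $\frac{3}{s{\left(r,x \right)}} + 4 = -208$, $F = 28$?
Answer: $\frac{914141}{212} \approx 4312.0$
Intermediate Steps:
$w{\left(v \right)} = v^{2} + 29 v$
$s{\left(r,x \right)} = - \frac{3}{212}$ ($s{\left(r,x \right)} = \frac{3}{-4 - 208} = \frac{3}{-212} = 3 \left(- \frac{1}{212}\right) = - \frac{3}{212}$)
$S = -4312$ ($S = 28 \left(- 22 \left(29 - 22\right)\right) = 28 \left(\left(-22\right) 7\right) = 28 \left(-154\right) = -4312$)
$s{\left(112,223 \right)} - S = - \frac{3}{212} - -4312 = - \frac{3}{212} + 4312 = \frac{914141}{212}$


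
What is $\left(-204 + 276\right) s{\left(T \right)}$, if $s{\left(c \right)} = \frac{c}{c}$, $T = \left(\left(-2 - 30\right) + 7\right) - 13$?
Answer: $72$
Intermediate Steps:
$T = -38$ ($T = \left(\left(-2 - 30\right) + 7\right) - 13 = \left(-32 + 7\right) - 13 = -25 - 13 = -38$)
$s{\left(c \right)} = 1$
$\left(-204 + 276\right) s{\left(T \right)} = \left(-204 + 276\right) 1 = 72 \cdot 1 = 72$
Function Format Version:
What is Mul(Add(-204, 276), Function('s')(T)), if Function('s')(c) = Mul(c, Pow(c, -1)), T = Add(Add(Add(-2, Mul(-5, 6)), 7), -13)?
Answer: 72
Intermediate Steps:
T = -38 (T = Add(Add(Add(-2, -30), 7), -13) = Add(Add(-32, 7), -13) = Add(-25, -13) = -38)
Function('s')(c) = 1
Mul(Add(-204, 276), Function('s')(T)) = Mul(Add(-204, 276), 1) = Mul(72, 1) = 72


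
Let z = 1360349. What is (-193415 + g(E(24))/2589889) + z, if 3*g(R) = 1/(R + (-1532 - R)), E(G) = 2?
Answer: 13890166921378295/11903129844 ≈ 1.1669e+6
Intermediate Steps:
g(R) = -1/4596 (g(R) = 1/(3*(R + (-1532 - R))) = (1/3)/(-1532) = (1/3)*(-1/1532) = -1/4596)
(-193415 + g(E(24))/2589889) + z = (-193415 - 1/4596/2589889) + 1360349 = (-193415 - 1/4596*1/2589889) + 1360349 = (-193415 - 1/11903129844) + 1360349 = -2302243858777261/11903129844 + 1360349 = 13890166921378295/11903129844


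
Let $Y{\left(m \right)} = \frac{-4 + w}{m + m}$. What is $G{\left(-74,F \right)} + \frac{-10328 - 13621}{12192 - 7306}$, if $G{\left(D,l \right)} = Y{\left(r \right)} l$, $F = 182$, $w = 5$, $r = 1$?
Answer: $\frac{420677}{4886} \approx 86.098$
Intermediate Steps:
$Y{\left(m \right)} = \frac{1}{2 m}$ ($Y{\left(m \right)} = \frac{-4 + 5}{m + m} = 1 \frac{1}{2 m} = \frac{1}{2 m}$)
$G{\left(D,l \right)} = \frac{l}{2}$ ($G{\left(D,l \right)} = \frac{1}{2 \cdot 1} l = \frac{1}{2} \cdot 1 l = \frac{l}{2}$)
$G{\left(-74,F \right)} + \frac{-10328 - 13621}{12192 - 7306} = \frac{1}{2} \cdot 182 + \frac{-10328 - 13621}{12192 - 7306} = 91 - \frac{23949}{4886} = \frac{420677}{4886}$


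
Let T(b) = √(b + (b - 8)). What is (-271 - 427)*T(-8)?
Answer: -1396*I*√6 ≈ -3419.5*I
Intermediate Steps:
T(b) = √(-8 + 2*b) (T(b) = √(b + (-8 + b)) = √(-8 + 2*b))
(-271 - 427)*T(-8) = (-271 - 427)*√(-8 + 2*(-8)) = -698*√(-8 - 16) = -1396*I*√6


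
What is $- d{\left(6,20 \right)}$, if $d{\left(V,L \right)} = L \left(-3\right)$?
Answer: $60$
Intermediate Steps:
$d{\left(V,L \right)} = - 3 L$
$- d{\left(6,20 \right)} = - \left(-3\right) 20 = \left(-1\right) \left(-60\right) = 60$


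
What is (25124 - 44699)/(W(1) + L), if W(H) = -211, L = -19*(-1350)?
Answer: -19575/25439 ≈ -0.76949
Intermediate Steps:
L = 25650
(25124 - 44699)/(W(1) + L) = (25124 - 44699)/(-211 + 25650) = -19575/25439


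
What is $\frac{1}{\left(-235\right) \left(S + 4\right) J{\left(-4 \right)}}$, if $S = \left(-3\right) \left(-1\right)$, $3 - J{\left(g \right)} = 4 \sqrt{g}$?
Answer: $- \frac{3}{120085} - \frac{8 i}{120085} \approx -2.4982 \cdot 10^{-5} - 6.6619 \cdot 10^{-5} i$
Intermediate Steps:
$J{\left(g \right)} = 3 - 4 \sqrt{g}$
$S = 3$
$\frac{1}{\left(-235\right) \left(S + 4\right) J{\left(-4 \right)}} = \frac{1}{\left(-235\right) \left(3 + 4\right) \left(3 - 4 \sqrt{-4}\right)} = \frac{1}{\left(-235\right) 7 \left(3 - 4 \cdot 2 i\right)} = \frac{1}{\left(-235\right) 7 \left(3 - 8 i\right)} = \frac{1}{\left(-235\right) \left(21 - 56 i\right)} = \frac{1}{-4935 + 13160 i} = \frac{-4935 - 13160 i}{197539825}$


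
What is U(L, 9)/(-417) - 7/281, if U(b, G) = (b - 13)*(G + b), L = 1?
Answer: 10267/39059 ≈ 0.26286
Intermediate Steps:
U(b, G) = (-13 + b)*(G + b)
U(L, 9)/(-417) - 7/281 = (1² - 13*9 - 13*1 + 9*1)/(-417) - 7/281 = (1 - 117 - 13 + 9)*(-1/417) - 7*1/281 = -120*(-1/417) - 7/281 = 40/139 - 7/281 = 10267/39059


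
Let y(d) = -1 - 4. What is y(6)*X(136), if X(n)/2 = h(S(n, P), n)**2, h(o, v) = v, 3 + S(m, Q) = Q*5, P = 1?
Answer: -184960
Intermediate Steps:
S(m, Q) = -3 + 5*Q (S(m, Q) = -3 + Q*5 = -3 + 5*Q)
y(d) = -5
X(n) = 2*n**2
y(6)*X(136) = -10*136**2 = -10*18496 = -5*36992 = -184960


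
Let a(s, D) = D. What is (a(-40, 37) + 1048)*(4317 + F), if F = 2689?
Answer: 7601510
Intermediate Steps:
(a(-40, 37) + 1048)*(4317 + F) = (37 + 1048)*(4317 + 2689) = 1085*7006 = 7601510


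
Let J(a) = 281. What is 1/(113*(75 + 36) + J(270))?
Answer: 1/12824 ≈ 7.7979e-5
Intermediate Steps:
1/(113*(75 + 36) + J(270)) = 1/(113*(75 + 36) + 281) = 1/(113*111 + 281) = 1/(12543 + 281) = 1/12824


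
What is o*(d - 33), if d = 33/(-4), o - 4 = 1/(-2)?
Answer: -1155/8 ≈ -144.38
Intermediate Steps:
o = 7/2 (o = 4 + 1/(-2) = 4 - ½ = 7/2 ≈ 3.5000)
d = -33/4 (d = 33*(-¼) = -33/4 ≈ -8.2500)
o*(d - 33) = 7*(-33/4 - 33)/2 = (7/2)*(-165/4) = -1155/8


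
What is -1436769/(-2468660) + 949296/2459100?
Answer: 97944128521/101178030100 ≈ 0.96804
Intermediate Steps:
-1436769/(-2468660) + 949296/2459100 = -1436769*(-1/2468660) + 949296*(1/2459100) = 1436769/2468660 + 79108/204925 = 97944128521/101178030100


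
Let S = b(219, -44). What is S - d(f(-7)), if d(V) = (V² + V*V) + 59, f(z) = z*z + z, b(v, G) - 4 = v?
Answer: -3364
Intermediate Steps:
b(v, G) = 4 + v
S = 223 (S = 4 + 219 = 223)
f(z) = z + z² (f(z) = z² + z = z + z²)
d(V) = 59 + 2*V² (d(V) = (V² + V²) + 59 = 2*V² + 59 = 59 + 2*V²)
S - d(f(-7)) = 223 - (59 + 2*(-7*(1 - 7))²) = 223 - (59 + 2*(-7*(-6))²) = 223 - (59 + 2*42²) = 223 - (59 + 2*1764) = 223 - (59 + 3528) = 223 - 1*3587 = 223 - 3587 = -3364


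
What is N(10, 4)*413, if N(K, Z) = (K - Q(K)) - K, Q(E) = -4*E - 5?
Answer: 18585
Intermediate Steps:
Q(E) = -5 - 4*E
N(K, Z) = 5 + 4*K (N(K, Z) = (K - (-5 - 4*K)) - K = (K + (5 + 4*K)) - K = (5 + 5*K) - K = 5 + 4*K)
N(10, 4)*413 = (5 + 4*10)*413 = (5 + 40)*413 = 45*413 = 18585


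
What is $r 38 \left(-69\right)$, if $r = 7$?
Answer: $-18354$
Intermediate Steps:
$r 38 \left(-69\right) = 7 \cdot 38 \left(-69\right) = 266 \left(-69\right) = -18354$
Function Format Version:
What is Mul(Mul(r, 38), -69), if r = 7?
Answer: -18354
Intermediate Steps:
Mul(Mul(r, 38), -69) = Mul(Mul(7, 38), -69) = Mul(266, -69) = -18354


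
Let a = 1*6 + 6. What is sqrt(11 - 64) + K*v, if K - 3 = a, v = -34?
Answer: -510 + I*sqrt(53) ≈ -510.0 + 7.2801*I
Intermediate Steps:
a = 12 (a = 6 + 6 = 12)
K = 15 (K = 3 + 12 = 15)
sqrt(11 - 64) + K*v = sqrt(11 - 64) + 15*(-34) = sqrt(-53) - 510 = I*sqrt(53) - 510 = -510 + I*sqrt(53)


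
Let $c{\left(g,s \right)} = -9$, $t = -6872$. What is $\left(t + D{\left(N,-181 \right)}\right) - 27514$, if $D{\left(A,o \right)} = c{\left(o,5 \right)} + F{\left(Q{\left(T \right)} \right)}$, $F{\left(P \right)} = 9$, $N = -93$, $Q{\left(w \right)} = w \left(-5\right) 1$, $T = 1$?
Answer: $-34386$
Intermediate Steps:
$Q{\left(w \right)} = - 5 w$ ($Q{\left(w \right)} = - 5 w 1 = - 5 w$)
$D{\left(A,o \right)} = 0$ ($D{\left(A,o \right)} = -9 + 9 = 0$)
$\left(t + D{\left(N,-181 \right)}\right) - 27514 = \left(-6872 + 0\right) - 27514 = -6872 - 27514 = -34386$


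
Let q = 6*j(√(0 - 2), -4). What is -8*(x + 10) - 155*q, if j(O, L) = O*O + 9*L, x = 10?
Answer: 35180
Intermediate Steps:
j(O, L) = O² + 9*L
q = -228 (q = 6*((√(0 - 2))² + 9*(-4)) = 6*((√(-2))² - 36) = 6*((I*√2)² - 36) = 6*(-2 - 36) = 6*(-38) = -228)
-8*(x + 10) - 155*q = -8*(10 + 10) - 155*(-228) = -8*20 + 35340 = -160 + 35340 = 35180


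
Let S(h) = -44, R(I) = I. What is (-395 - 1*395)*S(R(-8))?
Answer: 34760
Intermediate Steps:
(-395 - 1*395)*S(R(-8)) = (-395 - 1*395)*(-44) = (-395 - 395)*(-44) = -790*(-44) = 34760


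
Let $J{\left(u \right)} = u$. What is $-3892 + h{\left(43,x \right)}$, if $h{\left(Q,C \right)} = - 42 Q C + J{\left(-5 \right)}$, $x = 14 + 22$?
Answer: $-68913$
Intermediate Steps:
$x = 36$
$h{\left(Q,C \right)} = -5 - 42 C Q$ ($h{\left(Q,C \right)} = - 42 Q C - 5 = - 42 C Q - 5 = -5 - 42 C Q$)
$-3892 + h{\left(43,x \right)} = -3892 - \left(5 + 1512 \cdot 43\right) = -3892 - 65021 = -68913$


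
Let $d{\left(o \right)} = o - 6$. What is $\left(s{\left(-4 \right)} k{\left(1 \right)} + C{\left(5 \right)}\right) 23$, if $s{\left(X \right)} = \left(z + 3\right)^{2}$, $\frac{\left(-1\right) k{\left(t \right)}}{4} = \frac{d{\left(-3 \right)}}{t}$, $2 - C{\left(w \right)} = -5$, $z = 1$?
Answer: $13409$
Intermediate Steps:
$d{\left(o \right)} = -6 + o$ ($d{\left(o \right)} = o - 6 = -6 + o$)
$C{\left(w \right)} = 7$ ($C{\left(w \right)} = 2 - -5 = 2 + 5 = 7$)
$k{\left(t \right)} = \frac{36}{t}$ ($k{\left(t \right)} = - 4 \frac{-6 - 3}{t} = - 4 \left(- \frac{9}{t}\right) = \frac{36}{t}$)
$s{\left(X \right)} = 16$ ($s{\left(X \right)} = \left(1 + 3\right)^{2} = 4^{2} = 16$)
$\left(s{\left(-4 \right)} k{\left(1 \right)} + C{\left(5 \right)}\right) 23 = \left(16 \cdot \frac{36}{1} + 7\right) 23 = \left(16 \cdot 36 \cdot 1 + 7\right) 23 = \left(16 \cdot 36 + 7\right) 23 = \left(576 + 7\right) 23 = 583 \cdot 23 = 13409$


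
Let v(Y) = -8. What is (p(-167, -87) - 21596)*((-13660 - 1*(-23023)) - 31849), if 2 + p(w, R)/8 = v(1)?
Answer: 487406536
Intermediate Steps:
p(w, R) = -80 (p(w, R) = -16 + 8*(-8) = -16 - 64 = -80)
(p(-167, -87) - 21596)*((-13660 - 1*(-23023)) - 31849) = (-80 - 21596)*((-13660 - 1*(-23023)) - 31849) = -21676*((-13660 + 23023) - 31849) = -21676*(9363 - 31849) = -21676*(-22486) = 487406536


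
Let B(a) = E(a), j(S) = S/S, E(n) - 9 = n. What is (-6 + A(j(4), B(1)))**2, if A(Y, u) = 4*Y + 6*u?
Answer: 3364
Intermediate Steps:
E(n) = 9 + n
j(S) = 1
B(a) = 9 + a
(-6 + A(j(4), B(1)))**2 = (-6 + (4*1 + 6*(9 + 1)))**2 = (-6 + (4 + 6*10))**2 = (-6 + (4 + 60))**2 = (-6 + 64)**2 = 58**2 = 3364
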